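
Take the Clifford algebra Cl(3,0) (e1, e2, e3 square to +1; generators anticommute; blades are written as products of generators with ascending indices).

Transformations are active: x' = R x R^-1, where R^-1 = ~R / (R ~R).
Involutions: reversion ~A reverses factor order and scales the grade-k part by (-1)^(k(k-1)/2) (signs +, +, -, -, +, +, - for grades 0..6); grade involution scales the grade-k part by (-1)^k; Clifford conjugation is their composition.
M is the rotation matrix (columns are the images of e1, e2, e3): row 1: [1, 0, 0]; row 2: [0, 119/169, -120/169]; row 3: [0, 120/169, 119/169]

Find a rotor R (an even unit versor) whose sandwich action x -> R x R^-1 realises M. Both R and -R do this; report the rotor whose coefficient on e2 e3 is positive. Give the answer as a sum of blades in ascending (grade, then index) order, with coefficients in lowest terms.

Method: write R = a + b12*e1 e2 + b13*e1 e3 + b23*e2 e3 with a^2 + b12^2 + b13^2 + b23^2 = 1 (so R^-1 = ~R). Expanding the columns R e_j ~R gives tr M = 4a^2 - 1 and, from the antisymmetric part, M21 - M12 = -4a*b12, M13 - M31 = 4a*b13, M32 - M23 = -4a*b23.
Here tr M = 407/169, so a^2 = (1 + tr M)/4 = 144/169 and a = ±12/13. Taking a = 12/13: M21 - M12 = 0, M13 - M31 = 0, M32 - M23 = 240/169, giving b12 = 0, b13 = 0, b23 = -5/13, i.e. R = 12/13 - 5/13*e2 e3.
Its e2 e3 coefficient is negative, so report the other preimage -R.
Answer: -12/13 + 5/13*e2 e3. Key observation: the double cover Spin(3) -> SO(3) sends R and -R to the same matrix (trace 407/169 here), so the stated sign of the e2 e3 coefficient is what selects one sheet.


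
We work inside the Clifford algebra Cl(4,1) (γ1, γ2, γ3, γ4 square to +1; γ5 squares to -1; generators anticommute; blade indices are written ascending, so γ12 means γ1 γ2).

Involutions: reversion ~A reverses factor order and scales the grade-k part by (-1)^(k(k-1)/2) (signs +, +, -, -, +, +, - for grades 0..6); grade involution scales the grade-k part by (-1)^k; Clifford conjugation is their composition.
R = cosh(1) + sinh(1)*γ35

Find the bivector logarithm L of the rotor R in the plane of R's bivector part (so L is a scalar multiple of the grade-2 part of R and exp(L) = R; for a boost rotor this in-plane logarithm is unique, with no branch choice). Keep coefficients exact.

The scalar part of R is cosh(1), which fixes the rapidity magnitude through cosh (cosh is even, so it cannot fix the sign — the bivector part carries that); dividing the bivector part by sinh of the rapidity gives the plane, and L = rapidity * plane, where the joint sign ambiguity of (rapidity, plane) cancels in the product.
Concretely: cosh(rapidity) = cosh(1) gives rapidity = ±1, and since rapidity/sinh(rapidity) is even the sign is immaterial: L = (rapidity/sinh(rapidity)) * <R>_2 = (1/sinh(1)) * <R>_2.
Answer: γ35


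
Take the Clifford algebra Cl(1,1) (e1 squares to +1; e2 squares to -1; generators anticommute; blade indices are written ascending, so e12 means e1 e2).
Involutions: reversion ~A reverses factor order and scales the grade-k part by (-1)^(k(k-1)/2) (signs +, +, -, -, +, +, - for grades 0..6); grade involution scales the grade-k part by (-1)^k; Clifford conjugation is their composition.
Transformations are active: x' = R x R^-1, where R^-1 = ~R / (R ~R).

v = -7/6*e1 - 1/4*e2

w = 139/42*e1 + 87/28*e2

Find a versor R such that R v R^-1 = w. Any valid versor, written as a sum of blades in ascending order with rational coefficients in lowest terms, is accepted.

Construction: equal norms (both 187/144) license R = v + w = 15/7*e1 + 20/7*e2 — nothing changes along that direction, while (v - w)/2 changes sign, so v maps onto w.
Answer: 15/7*e1 + 20/7*e2


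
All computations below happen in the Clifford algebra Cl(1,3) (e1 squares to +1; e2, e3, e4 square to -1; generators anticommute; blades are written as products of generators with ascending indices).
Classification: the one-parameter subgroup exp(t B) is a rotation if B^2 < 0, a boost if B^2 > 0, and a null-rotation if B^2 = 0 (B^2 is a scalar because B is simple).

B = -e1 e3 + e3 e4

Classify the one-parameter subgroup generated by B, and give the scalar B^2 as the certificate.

B^2 term by term: the squares give (-1)^2*(e1 e3)^2 + (1)^2*(e3 e4)^2 = 1*(+1) + 1*(-1) = 0 (each basis 2-blade squares to minus the product of its generators' squares); cross terms between blades sharing an index anticommute and cancel. So B^2 = 0.
Answer: null-rotation, certificate B^2 = 0. The class reads off the invariant scalar 0 directly.


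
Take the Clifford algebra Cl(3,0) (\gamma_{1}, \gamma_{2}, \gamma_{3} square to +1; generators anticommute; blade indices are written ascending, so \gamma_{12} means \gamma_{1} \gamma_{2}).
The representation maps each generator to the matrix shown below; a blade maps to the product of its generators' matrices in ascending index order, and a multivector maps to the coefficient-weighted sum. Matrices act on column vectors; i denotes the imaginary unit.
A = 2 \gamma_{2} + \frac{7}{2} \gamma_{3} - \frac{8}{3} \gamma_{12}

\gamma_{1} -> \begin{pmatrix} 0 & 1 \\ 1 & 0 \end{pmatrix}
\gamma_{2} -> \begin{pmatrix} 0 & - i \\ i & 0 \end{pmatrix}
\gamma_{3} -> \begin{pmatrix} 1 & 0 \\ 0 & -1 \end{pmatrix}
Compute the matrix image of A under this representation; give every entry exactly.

Bivector images (products of the table entries): rho(\gamma_{12}) = rho(\gamma_{1})rho(\gamma_{2}) = \begin{pmatrix} i & 0 \\ 0 & - i \end{pmatrix}.
M = (2)*rho(\gamma_{2}) + (\frac{7}{2})*rho(\gamma_{3}) + (-\frac{8}{3})*rho(\gamma_{12}), summed entrywise:
Answer: \begin{pmatrix} \frac{7}{2} - \frac{8 i}{3} & - 2 i \\ 2 i & - \frac{7}{2} + \frac{8 i}{3} \end{pmatrix}


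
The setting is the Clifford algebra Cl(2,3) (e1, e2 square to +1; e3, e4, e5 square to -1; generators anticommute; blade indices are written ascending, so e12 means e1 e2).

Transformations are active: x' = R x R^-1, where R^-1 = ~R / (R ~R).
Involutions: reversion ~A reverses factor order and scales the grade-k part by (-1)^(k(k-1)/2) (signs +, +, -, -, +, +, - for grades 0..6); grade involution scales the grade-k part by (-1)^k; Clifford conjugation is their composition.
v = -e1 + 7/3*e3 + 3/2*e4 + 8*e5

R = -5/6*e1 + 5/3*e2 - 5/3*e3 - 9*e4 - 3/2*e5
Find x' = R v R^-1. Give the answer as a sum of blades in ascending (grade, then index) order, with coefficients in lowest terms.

~R = -5/6*e1 + 5/3*e2 - 5/3*e3 - 9*e4 - 3/2*e5, and R ~R = -743/9, so R^-1 = ~R / (-743/9).
R v = 272/9 + 5/3*e12 - 65/18*e13 - 41/4*e14 - 49/6*e15 + 35/9*e23 + 5/2*e24 + 40/3*e25 + 37/2*e34 - 59/6*e35 - 279/4*e45
Answer: 3589/2229*e1 - 2720/2229*e2 - 827/743*e3 + 7563/1486*e4 - 5128/743*e5


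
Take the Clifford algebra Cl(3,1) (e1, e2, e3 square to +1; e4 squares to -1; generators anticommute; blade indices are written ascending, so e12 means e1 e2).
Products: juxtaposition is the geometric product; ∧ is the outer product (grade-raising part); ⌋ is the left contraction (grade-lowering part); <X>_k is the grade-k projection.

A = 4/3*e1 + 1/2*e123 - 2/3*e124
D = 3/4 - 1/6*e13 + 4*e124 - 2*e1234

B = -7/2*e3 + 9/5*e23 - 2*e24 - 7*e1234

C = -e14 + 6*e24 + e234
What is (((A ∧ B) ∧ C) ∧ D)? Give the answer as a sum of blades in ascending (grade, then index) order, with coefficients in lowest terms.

step 1: -14/3*e13 + 12/5*e123 - 8/3*e124 - 7/3*e1234
step 2: 28*e1234
step 3: 21*e1234
Answer: 21*e1234


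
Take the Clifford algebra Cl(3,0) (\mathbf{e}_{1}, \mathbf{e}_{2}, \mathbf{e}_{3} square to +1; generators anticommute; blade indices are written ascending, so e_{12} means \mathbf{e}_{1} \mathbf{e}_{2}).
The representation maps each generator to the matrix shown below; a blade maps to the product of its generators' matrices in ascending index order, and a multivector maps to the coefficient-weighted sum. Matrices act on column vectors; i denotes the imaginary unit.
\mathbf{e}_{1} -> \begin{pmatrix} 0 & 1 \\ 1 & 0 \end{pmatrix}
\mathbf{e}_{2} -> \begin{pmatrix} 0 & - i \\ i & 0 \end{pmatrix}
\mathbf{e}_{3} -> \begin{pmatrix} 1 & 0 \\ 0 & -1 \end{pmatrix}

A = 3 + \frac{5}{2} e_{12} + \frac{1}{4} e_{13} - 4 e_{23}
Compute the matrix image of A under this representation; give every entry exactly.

Bivector images (products of the table entries): rho(e_{12}) = rho(\mathbf{e}_{1})rho(\mathbf{e}_{2}) = \begin{pmatrix} i & 0 \\ 0 & - i \end{pmatrix}; rho(e_{13}) = rho(\mathbf{e}_{1})rho(\mathbf{e}_{3}) = \begin{pmatrix} 0 & -1 \\ 1 & 0 \end{pmatrix}; rho(e_{23}) = rho(\mathbf{e}_{2})rho(\mathbf{e}_{3}) = \begin{pmatrix} 0 & i \\ i & 0 \end{pmatrix}.
M = (3)*1 + (\frac{5}{2})*rho(e_{12}) + (\frac{1}{4})*rho(e_{13}) + (-4)*rho(e_{23}), summed entrywise (1 is the identity matrix):
Answer: \begin{pmatrix} 3 + \frac{5 i}{2} & - \frac{1}{4} - 4 i \\ \frac{1}{4} - 4 i & 3 - \frac{5 i}{2} \end{pmatrix}


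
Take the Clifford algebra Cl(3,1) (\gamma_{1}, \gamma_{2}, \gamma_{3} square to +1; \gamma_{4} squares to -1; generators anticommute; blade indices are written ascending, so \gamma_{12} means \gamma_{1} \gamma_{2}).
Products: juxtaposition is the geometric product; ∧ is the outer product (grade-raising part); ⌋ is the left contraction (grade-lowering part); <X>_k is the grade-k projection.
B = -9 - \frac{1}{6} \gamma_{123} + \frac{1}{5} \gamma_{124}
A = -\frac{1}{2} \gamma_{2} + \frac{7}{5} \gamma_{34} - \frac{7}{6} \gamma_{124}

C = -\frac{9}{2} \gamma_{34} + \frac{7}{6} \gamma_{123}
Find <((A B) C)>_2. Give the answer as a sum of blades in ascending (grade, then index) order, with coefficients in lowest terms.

step 1: -\frac{7}{30} + \frac{9}{2} \gamma_{2} - \frac{1}{12} \gamma_{13} + \frac{1}{10} \gamma_{14} - \frac{2233}{180} \gamma_{34} - \frac{7}{25} \gamma_{123} + \frac{161}{15} \gamma_{124}
step 2: \frac{33691}{600} - \frac{7}{72} \gamma_{2} - \frac{57}{10} \gamma_{13} + \frac{3}{8} \gamma_{14} + \frac{2443}{180} \gamma_{34} - \frac{8743}{180} \gamma_{123} + \frac{84959}{5400} \gamma_{124} - \frac{611}{30} \gamma_{234}
step 3: -\frac{57}{10} \gamma_{13} + \frac{3}{8} \gamma_{14} + \frac{2443}{180} \gamma_{34}
Answer: -\frac{57}{10} \gamma_{13} + \frac{3}{8} \gamma_{14} + \frac{2443}{180} \gamma_{34}


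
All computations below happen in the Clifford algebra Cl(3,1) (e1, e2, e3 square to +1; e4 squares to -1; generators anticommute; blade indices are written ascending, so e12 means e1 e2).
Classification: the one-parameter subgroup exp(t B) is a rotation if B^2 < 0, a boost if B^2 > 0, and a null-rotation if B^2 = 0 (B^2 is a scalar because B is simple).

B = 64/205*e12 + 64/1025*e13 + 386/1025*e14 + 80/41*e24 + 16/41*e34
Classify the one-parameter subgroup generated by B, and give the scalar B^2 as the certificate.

B^2 term by term: the squares give (64/205)^2*(e12)^2 + (64/1025)^2*(e13)^2 + (386/1025)^2*(e14)^2 + (80/41)^2*(e24)^2 + (16/41)^2*(e34)^2 = 4096/42025*(-1) + 4096/1050625*(-1) + 148996/1050625*(+1) + 6400/1681*(+1) + 256/1681*(+1) = 4 (each basis 2-blade squares to minus the product of its generators' squares); cross terms between blades sharing an index anticommute and cancel; the commuting (index-disjoint) pairs give grade-4 terms 2*c*c'*(blade product), which cancel blade by blade — e1234: 2048/8405 - 2048/8405 = 0 — confirming B is simple. So B^2 = 4.
Answer: boost, certificate B^2 = 4. Certificate logic: 4 is a conjugation-invariant scalar, so its sign fixes rotation versus boost versus null-rotation outright.


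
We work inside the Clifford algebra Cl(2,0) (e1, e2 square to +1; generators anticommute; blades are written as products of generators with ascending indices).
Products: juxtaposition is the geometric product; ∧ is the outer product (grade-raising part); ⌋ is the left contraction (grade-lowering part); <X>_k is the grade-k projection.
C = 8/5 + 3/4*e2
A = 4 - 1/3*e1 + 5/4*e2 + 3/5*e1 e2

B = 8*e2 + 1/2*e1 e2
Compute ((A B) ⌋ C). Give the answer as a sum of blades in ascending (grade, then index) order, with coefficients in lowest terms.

step 1: 97/10 + 167/40*e1 + 191/6*e2 - 2/3*e1 e2
step 2: 7879/200 + 291/40*e2
Answer: 7879/200 + 291/40*e2


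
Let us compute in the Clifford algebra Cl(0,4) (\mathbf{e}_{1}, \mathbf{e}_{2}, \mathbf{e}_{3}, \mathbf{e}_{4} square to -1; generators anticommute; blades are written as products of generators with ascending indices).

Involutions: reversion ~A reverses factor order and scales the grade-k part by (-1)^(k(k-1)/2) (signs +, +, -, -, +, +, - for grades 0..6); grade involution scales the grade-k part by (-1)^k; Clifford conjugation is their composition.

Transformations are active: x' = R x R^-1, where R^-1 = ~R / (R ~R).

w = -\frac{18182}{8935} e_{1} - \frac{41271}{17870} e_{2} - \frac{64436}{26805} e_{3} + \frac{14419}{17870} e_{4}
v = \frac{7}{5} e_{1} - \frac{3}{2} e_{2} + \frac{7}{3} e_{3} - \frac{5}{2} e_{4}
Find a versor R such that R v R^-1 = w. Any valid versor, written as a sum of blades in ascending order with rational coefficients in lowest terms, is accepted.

The midline construction: v and w both square to -\frac{7157}{450}, so reflecting in their sum -\frac{5673}{8935} e_{1} - \frac{34038}{8935} e_{2} - \frac{1891}{26805} e_{3} - \frac{15128}{8935} e_{4} exchanges them.
Answer: -\frac{5673}{8935} e_{1} - \frac{34038}{8935} e_{2} - \frac{1891}{26805} e_{3} - \frac{15128}{8935} e_{4}


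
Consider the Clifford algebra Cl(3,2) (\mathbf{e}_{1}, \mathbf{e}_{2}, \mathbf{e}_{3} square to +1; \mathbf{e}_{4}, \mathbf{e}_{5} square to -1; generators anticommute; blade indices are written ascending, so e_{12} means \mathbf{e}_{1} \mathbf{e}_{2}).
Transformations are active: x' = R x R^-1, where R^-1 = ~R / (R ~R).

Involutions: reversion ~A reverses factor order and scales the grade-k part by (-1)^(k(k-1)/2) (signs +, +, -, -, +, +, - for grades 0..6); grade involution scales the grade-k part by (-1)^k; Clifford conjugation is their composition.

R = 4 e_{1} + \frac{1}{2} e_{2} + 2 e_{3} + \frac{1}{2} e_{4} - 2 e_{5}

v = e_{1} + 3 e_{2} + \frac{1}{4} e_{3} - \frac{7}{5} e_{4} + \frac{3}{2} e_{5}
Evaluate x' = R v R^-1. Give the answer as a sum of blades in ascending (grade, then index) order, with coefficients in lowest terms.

~R = 4 e_{1} + \frac{1}{2} e_{2} + 2 e_{3} + \frac{1}{2} e_{4} - 2 e_{5}, and R ~R = 16, so R^-1 = ~R / (16).
R v = \frac{97}{10} + \frac{23}{2} e_{12} - e_{13} - \frac{61}{10} e_{14} + 8 e_{15} - \frac{47}{8} e_{23} - \frac{11}{5} e_{24} + \frac{27}{4} e_{25} - \frac{117}{40} e_{34} + \frac{7}{2} e_{35} - \frac{41}{20} e_{45}
Answer: \frac{77}{20} e_{1} - \frac{383}{160} e_{2} + \frac{87}{40} e_{3} + \frac{321}{160} e_{4} - \frac{157}{40} e_{5}


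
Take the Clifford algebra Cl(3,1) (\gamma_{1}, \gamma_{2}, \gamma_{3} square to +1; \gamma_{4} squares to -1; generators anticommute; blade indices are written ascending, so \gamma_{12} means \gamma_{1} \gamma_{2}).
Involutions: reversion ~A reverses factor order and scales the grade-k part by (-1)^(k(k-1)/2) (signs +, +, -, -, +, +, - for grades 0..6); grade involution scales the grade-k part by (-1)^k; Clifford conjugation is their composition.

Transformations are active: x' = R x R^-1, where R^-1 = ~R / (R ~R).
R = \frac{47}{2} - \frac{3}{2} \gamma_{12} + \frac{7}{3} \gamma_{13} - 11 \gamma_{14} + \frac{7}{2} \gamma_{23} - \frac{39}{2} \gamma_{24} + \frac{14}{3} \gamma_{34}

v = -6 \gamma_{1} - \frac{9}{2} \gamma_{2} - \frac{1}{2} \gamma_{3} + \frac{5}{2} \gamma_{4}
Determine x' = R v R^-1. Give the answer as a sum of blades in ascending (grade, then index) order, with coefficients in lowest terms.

~R = \frac{47}{2} + \frac{3}{2} \gamma_{12} - \frac{7}{3} \gamma_{13} + 11 \gamma_{14} - \frac{7}{2} \gamma_{23} + \frac{39}{2} \gamma_{24} - \frac{14}{3} \gamma_{34}, and R ~R = \frac{295}{6}, so R^-1 = ~R / (\frac{295}{6}).
R v = -\frac{1295}{12} \gamma_{1} - \frac{271}{4} \gamma_{2} + \frac{19}{3} \gamma_{3} - \frac{278}{3} \gamma_{4} - \frac{39}{4} \gamma_{123} + \frac{255}{4} \gamma_{124} - \frac{83}{3} \gamma_{134} - 22 \gamma_{234}
Answer: -\frac{75631}{1770} \gamma_{1} - \frac{24688}{295} \gamma_{2} + \frac{10909}{295} \gamma_{3} - \frac{89147}{885} \gamma_{4}


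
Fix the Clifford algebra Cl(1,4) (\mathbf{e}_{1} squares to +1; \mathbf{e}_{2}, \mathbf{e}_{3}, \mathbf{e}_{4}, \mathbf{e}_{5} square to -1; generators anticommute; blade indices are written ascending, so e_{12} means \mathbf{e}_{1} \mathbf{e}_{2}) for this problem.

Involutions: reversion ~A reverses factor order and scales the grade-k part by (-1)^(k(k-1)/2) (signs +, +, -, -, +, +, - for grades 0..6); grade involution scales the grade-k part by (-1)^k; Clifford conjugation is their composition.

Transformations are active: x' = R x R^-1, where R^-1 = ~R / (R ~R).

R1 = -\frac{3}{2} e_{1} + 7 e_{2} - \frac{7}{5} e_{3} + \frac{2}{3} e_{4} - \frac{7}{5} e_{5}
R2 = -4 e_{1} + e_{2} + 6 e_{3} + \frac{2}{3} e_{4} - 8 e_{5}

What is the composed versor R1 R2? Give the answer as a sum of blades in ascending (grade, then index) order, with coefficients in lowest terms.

Distribute over the terms of R1 (each basis-blade product reordered to ascending indices, repeated generators contracted through their squares):
(-\frac{3}{2} e_{1}) R2 = 6 - \frac{3}{2} e_{12} - 9 e_{13} - e_{14} + 12 e_{15}
(7 e_{2}) R2 = -7 + 28 e_{12} + 42 e_{23} + \frac{14}{3} e_{24} - 56 e_{25}
(-\frac{7}{5} e_{3}) R2 = \frac{42}{5} - \frac{28}{5} e_{13} + \frac{7}{5} e_{23} - \frac{14}{15} e_{34} + \frac{56}{5} e_{35}
(\frac{2}{3} e_{4}) R2 = -\frac{4}{9} + \frac{8}{3} e_{14} - \frac{2}{3} e_{24} - 4 e_{34} - \frac{16}{3} e_{45}
(-\frac{7}{5} e_{5}) R2 = -\frac{56}{5} - \frac{28}{5} e_{15} + \frac{7}{5} e_{25} + \frac{42}{5} e_{35} + \frac{14}{15} e_{45}
Summing the partial products and collecting blades:
Answer: -\frac{191}{45} + \frac{53}{2} e_{12} - \frac{73}{5} e_{13} + \frac{5}{3} e_{14} + \frac{32}{5} e_{15} + \frac{217}{5} e_{23} + 4 e_{24} - \frac{273}{5} e_{25} - \frac{74}{15} e_{34} + \frac{98}{5} e_{35} - \frac{22}{5} e_{45}


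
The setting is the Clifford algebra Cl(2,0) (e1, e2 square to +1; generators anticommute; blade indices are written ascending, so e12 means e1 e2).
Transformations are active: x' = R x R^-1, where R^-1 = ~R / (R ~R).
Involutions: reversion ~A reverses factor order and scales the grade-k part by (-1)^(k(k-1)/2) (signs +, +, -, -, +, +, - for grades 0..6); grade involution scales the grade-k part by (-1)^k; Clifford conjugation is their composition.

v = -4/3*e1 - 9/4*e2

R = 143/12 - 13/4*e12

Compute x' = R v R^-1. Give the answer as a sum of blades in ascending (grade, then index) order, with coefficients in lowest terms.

~R = 143/12 + 13/4*e12, and R ~R = 10985/72, so R^-1 = ~R / (10985/72).
R v = -1235/144*e1 - 1495/48*e2
Answer: -1/156*e1 - 34/13*e2


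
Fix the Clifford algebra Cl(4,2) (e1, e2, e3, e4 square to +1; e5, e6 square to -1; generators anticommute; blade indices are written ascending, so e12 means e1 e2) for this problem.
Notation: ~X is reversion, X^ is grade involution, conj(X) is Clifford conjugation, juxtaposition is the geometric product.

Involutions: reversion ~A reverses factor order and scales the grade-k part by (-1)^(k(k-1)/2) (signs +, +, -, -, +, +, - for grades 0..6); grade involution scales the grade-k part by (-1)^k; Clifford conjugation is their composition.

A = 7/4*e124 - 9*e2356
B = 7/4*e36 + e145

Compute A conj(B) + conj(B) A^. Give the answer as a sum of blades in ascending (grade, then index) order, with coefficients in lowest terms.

first term: -14*e25 - 95/16*e12346
second term: -14*e25 + 95/16*e12346
Answer: -28*e25


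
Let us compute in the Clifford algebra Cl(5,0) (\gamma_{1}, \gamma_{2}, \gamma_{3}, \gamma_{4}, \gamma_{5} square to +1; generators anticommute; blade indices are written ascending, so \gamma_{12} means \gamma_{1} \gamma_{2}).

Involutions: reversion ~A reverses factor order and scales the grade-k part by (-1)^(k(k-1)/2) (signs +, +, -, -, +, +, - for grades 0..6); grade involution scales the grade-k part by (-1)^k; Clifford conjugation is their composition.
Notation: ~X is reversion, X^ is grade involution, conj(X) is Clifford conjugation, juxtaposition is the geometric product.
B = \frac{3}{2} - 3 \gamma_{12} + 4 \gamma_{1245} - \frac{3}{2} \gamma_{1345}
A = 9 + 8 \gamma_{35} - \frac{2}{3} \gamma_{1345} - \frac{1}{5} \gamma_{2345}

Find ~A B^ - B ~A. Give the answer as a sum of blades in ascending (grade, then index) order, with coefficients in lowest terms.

first term: \frac{29}{2} - \frac{273}{10} \gamma_{12} - \frac{4}{5} \gamma_{13} + 12 \gamma_{14} + \frac{8}{3} \gamma_{23} - 12 \gamma_{35} + 32 \gamma_{1234} + 24 \gamma_{1235} + 36 \gamma_{1245} - \frac{151}{10} \gamma_{1345} + \frac{17}{10} \gamma_{2345}
second term: \frac{29}{2} - \frac{267}{10} \gamma_{12} + \frac{4}{5} \gamma_{13} + 12 \gamma_{14} - \frac{8}{3} \gamma_{23} - 12 \gamma_{35} - 32 \gamma_{1234} + 24 \gamma_{1235} + 36 \gamma_{1245} - \frac{139}{10} \gamma_{1345} - \frac{23}{10} \gamma_{2345}
Answer: -\frac{3}{5} \gamma_{12} - \frac{8}{5} \gamma_{13} + \frac{16}{3} \gamma_{23} + 64 \gamma_{1234} - \frac{6}{5} \gamma_{1345} + 4 \gamma_{2345}


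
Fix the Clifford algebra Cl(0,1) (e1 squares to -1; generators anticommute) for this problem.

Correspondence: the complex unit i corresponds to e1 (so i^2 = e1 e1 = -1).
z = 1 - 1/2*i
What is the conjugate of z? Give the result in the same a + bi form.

In blades: z = 1 - 1/2*e1.
Conjugation here is Clifford conjugation: the scalar is fixed and the grade-1 and grade-2 blades all flip sign, giving 1 + 1/2*e1; translating back:
Answer: 1 + 1/2*i


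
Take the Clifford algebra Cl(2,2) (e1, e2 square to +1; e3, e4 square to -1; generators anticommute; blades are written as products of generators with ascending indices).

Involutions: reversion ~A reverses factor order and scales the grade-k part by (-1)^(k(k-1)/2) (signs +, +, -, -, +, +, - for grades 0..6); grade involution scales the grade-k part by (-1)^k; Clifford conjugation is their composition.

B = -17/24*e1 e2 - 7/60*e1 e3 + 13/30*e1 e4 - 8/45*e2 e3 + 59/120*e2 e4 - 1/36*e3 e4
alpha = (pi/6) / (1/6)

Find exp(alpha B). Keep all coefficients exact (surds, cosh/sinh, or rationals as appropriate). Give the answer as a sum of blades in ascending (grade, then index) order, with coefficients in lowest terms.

B^2 term by term: the squares give (-17/24)^2*(e1 e2)^2 + (-7/60)^2*(e1 e3)^2 + (13/30)^2*(e1 e4)^2 + (-8/45)^2*(e2 e3)^2 + (59/120)^2*(e2 e4)^2 + (-1/36)^2*(e3 e4)^2 = 289/576*(-1) + 49/3600*(+1) + 169/900*(+1) + 64/2025*(+1) + 3481/14400*(+1) + 1/1296*(-1) = -1/36 (each basis 2-blade squares to minus the product of its generators' squares); cross terms between blades sharing an index anticommute and cancel; the commuting (index-disjoint) pairs give grade-4 terms 2*c*c'*(blade product), which cancel blade by blade — e1 e2 e3 e4: 17/432 + 413/3600 - 104/675 = 0 — confirming B is simple. So B^2 = -1/36.
B^2 = -1/36 — circular case — the even/odd split gives cos and sin: l = 1/6, alpha*l = pi/6, so exp(alpha B) = cos(pi/6) + (sin(pi/6)/(1/6))*B = sqrt(3)/2 + (3)*B.
Answer: sqrt(3)/2 - 17/8*e1 e2 - 7/20*e1 e3 + 13/10*e1 e4 - 8/15*e2 e3 + 59/40*e2 e4 - 1/12*e3 e4


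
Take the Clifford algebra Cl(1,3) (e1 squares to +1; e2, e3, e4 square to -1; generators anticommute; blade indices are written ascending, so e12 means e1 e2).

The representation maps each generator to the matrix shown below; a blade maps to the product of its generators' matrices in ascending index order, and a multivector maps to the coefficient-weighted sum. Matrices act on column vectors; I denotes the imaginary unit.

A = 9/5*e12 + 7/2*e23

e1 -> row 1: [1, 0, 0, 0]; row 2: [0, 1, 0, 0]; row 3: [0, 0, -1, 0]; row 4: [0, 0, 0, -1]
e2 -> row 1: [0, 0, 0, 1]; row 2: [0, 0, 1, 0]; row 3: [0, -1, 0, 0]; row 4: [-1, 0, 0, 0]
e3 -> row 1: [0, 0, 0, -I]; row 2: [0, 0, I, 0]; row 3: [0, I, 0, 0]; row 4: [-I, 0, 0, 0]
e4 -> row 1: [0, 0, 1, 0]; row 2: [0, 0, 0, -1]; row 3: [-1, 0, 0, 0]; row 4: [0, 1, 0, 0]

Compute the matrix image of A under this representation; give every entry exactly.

Bivector images (products of the table entries): rho(e12) = rho(e1)rho(e2) = row 1: [0, 0, 0, 1]; row 2: [0, 0, 1, 0]; row 3: [0, 1, 0, 0]; row 4: [1, 0, 0, 0]; rho(e23) = rho(e2)rho(e3) = row 1: [-I, 0, 0, 0]; row 2: [0, I, 0, 0]; row 3: [0, 0, -I, 0]; row 4: [0, 0, 0, I].
M = (9/5)*rho(e12) + (7/2)*rho(e23), summed entrywise:
Answer: row 1: [-7*I/2, 0, 0, 9/5]; row 2: [0, 7*I/2, 9/5, 0]; row 3: [0, 9/5, -7*I/2, 0]; row 4: [9/5, 0, 0, 7*I/2]


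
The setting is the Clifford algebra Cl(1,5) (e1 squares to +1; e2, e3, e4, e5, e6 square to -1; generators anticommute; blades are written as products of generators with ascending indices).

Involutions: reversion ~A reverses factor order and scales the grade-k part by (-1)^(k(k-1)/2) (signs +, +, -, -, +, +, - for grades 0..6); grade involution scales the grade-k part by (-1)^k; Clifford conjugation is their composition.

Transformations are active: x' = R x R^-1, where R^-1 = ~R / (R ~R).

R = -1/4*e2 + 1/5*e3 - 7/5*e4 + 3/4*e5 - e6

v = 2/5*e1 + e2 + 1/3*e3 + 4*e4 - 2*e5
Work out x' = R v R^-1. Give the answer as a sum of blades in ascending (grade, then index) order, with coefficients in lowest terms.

~R = -1/4*e2 + 1/5*e3 - 7/5*e4 + 3/4*e5 - e6, and R ~R = -29/8, so R^-1 = ~R / (-29/8).
R v = 437/60 + 1/10*e1 e2 - 2/25*e1 e3 + 14/25*e1 e4 - 3/10*e1 e5 + 2/5*e1 e6 - 17/60*e2 e3 + 2/5*e2 e4 - 1/4*e2 e5 + e2 e6 + 19/15*e3 e4 - 13/20*e3 e5 + 1/3*e3 e6 - 1/5*e4 e5 + 4*e4 e6 - 2*e5 e6
Answer: -2/5*e1 + 2/435*e2 - 2473/2175*e3 + 3536/2175*e4 - 147/145*e5 + 1748/435*e6


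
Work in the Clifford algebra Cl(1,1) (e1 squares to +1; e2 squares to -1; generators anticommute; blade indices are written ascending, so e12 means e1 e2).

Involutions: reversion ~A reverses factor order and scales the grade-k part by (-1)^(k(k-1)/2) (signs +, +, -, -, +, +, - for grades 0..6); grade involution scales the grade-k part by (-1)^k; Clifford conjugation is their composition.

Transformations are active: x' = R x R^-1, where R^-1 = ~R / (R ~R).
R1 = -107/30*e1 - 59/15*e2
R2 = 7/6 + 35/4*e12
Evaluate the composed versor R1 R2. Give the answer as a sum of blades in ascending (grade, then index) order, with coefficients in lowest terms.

Distribute over the terms of R1 (each basis-blade product reordered to ascending indices, repeated generators contracted through their squares):
(-107/30*e1) R2 = -749/180*e1 - 749/24*e2
(-59/15*e2) R2 = -413/12*e1 - 413/90*e2
Summing the partial products and collecting blades:
Answer: -1736/45*e1 - 12887/360*e2


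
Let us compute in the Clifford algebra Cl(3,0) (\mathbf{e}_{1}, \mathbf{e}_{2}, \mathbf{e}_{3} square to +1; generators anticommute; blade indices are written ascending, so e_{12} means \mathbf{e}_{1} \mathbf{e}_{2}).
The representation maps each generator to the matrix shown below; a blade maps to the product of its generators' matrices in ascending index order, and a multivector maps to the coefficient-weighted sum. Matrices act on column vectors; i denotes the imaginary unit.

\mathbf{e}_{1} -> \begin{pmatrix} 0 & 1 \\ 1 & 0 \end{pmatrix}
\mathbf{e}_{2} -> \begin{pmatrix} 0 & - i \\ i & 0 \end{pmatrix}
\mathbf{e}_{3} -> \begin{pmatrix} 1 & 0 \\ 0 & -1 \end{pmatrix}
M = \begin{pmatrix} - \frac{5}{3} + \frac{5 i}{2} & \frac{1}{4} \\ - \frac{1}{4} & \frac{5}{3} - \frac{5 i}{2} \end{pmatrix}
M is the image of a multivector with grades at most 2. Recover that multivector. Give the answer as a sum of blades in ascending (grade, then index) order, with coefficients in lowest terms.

Method: 1, rho(e_{1}), rho(e_{2}), rho(e_{3}) form a trace-orthogonal basis of the 2x2 complex matrices (tr(X Y) = 2 if X = Y, else 0), so M = m0*1 + m1*rho(e_{1}) + m2*rho(e_{2}) + m3*rho(e_{3}) with m0 = tr(M)/2 = 0, m1 = tr(M rho(e_{1}))/2 = 0, m2 = tr(M rho(e_{2}))/2 = \frac{i}{4}, m3 = tr(M rho(e_{3}))/2 = - \frac{5}{3} + \frac{5 i}{2}.
Multiplying table entries, the bivector images are rho(e_{12}) = i*rho(e_{3}), rho(e_{13}) = -i*rho(e_{2}), rho(e_{23}) = i*rho(e_{1}); with real blade coefficients the real parts of m0..m3 are the coefficients of 1, e_{1}, e_{2}, e_{3} and the imaginary parts give the bivectors (e_{23}: Im m1, e_{13}: -Im m2, e_{12}: Im m3).
Answer: -\frac{5}{3} e_{3} + \frac{5}{2} e_{12} - \frac{1}{4} e_{13}


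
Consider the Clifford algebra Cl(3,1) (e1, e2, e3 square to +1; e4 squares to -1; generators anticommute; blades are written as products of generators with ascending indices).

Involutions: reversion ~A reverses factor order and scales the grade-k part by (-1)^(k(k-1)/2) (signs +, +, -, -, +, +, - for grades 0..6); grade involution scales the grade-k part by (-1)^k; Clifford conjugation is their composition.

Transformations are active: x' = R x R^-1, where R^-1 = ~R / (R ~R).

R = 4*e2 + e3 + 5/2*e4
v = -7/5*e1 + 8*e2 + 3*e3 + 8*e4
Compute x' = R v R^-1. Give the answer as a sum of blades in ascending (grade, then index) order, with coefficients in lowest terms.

~R = 4*e2 + e3 + 5/2*e4, and R ~R = 43/4, so R^-1 = ~R / (43/4).
R v = 15 + 28/5*e1 e2 + 7/5*e1 e3 + 7/2*e1 e4 + 4*e2 e3 + 12*e2 e4 + 1/2*e3 e4
Answer: 7/5*e1 + 136/43*e2 - 9/43*e3 - 44/43*e4


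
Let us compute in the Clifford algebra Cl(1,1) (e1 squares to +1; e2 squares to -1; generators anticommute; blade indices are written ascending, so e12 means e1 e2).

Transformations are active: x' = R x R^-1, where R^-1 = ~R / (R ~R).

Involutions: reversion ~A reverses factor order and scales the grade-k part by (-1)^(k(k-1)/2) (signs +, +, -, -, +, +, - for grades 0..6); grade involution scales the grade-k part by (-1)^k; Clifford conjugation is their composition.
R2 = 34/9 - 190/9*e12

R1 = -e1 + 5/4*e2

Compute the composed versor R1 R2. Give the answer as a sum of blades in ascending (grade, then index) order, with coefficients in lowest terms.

Distribute over the terms of R1 (each basis-blade product reordered to ascending indices, repeated generators contracted through their squares):
(-e1) R2 = -34/9*e1 + 190/9*e2
(5/4*e2) R2 = -475/18*e1 + 85/18*e2
Summing the partial products and collecting blades:
Answer: -181/6*e1 + 155/6*e2


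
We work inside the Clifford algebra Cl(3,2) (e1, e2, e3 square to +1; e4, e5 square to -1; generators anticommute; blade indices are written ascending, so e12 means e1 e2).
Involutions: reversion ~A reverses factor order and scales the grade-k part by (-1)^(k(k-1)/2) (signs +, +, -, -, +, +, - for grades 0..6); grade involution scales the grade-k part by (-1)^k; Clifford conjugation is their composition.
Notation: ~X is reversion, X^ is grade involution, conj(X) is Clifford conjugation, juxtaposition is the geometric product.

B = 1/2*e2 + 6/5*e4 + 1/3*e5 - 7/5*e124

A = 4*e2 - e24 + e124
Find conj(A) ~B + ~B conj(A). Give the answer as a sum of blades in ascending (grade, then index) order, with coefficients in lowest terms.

first term: -3/5 + 7/5*e1 - 6/5*e2 - 1/2*e4 - 6/5*e12 + 51/10*e14 - 24/5*e24 - 4/3*e25 + 1/3*e245 + 1/3*e1245
second term: -3/5 + 7/5*e1 + 6/5*e2 + 1/2*e4 - 6/5*e12 + 51/10*e14 + 24/5*e24 + 4/3*e25 + 1/3*e245 - 1/3*e1245
Answer: -6/5 + 14/5*e1 - 12/5*e12 + 51/5*e14 + 2/3*e245


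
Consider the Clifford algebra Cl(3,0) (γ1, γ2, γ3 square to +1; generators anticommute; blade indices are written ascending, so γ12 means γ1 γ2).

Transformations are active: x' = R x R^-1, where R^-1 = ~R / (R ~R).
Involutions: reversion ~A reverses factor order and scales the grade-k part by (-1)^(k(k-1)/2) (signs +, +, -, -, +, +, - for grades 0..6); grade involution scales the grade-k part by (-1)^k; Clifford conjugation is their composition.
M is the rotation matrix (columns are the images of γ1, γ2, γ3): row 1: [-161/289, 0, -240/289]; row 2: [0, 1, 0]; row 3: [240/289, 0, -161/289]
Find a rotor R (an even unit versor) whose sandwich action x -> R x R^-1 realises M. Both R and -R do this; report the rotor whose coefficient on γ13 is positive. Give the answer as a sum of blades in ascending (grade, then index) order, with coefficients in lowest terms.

Method: write R = a + b12*γ12 + b13*γ13 + b23*γ23 with a^2 + b12^2 + b13^2 + b23^2 = 1 (so R^-1 = ~R). Expanding the columns R e_j ~R gives tr M = 4a^2 - 1 and, from the antisymmetric part, M21 - M12 = -4a*b12, M13 - M31 = 4a*b13, M32 - M23 = -4a*b23.
Here tr M = -33/289, so a^2 = (1 + tr M)/4 = 64/289 and a = ±8/17. Taking a = 8/17: M21 - M12 = 0, M13 - M31 = -480/289, M32 - M23 = 0, giving b12 = 0, b13 = -15/17, b23 = 0, i.e. R = 8/17 - 15/17*γ13.
Its γ13 coefficient is negative, so report the other preimage -R.
Answer: -8/17 + 15/17*γ13. Uniqueness: Spin(3) -> SO(3) maps R and -R to the same rotation of trace -33/289; fixing the sign of the γ13 coefficient removes the ambiguity.


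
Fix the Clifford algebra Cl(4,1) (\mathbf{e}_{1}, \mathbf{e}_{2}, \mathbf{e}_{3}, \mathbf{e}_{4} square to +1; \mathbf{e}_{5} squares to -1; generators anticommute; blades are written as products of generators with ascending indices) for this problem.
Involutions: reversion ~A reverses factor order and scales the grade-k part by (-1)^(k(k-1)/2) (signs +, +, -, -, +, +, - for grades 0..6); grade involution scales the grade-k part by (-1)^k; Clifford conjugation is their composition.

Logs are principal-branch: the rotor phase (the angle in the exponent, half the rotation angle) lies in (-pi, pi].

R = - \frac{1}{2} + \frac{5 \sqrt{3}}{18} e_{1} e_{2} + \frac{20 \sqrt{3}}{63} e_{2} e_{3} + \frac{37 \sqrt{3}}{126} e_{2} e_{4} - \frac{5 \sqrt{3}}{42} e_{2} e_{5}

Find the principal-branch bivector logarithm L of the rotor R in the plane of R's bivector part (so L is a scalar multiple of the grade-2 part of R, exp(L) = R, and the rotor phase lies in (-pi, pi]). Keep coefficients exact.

The scalar part of R is - \frac{1}{2}, so the principal-branch rotor phase is pinned; divide the bivector part by its sine to get the unit plane — L is the phase times that plane.
Concretely: cos(phase) = - \frac{1}{2} gives phase = ±\frac{2 \pi}{3}, and since phase/sin(phase) is even the sign is immaterial: L = (phase/sin(phase)) * <R>_2 = (\frac{4 \sqrt{3} \pi}{9}) * <R>_2.
Answer: \frac{10 \pi}{27} e_{1} e_{2} + \frac{80 \pi}{189} e_{2} e_{3} + \frac{74 \pi}{189} e_{2} e_{4} - \frac{10 \pi}{63} e_{2} e_{5}


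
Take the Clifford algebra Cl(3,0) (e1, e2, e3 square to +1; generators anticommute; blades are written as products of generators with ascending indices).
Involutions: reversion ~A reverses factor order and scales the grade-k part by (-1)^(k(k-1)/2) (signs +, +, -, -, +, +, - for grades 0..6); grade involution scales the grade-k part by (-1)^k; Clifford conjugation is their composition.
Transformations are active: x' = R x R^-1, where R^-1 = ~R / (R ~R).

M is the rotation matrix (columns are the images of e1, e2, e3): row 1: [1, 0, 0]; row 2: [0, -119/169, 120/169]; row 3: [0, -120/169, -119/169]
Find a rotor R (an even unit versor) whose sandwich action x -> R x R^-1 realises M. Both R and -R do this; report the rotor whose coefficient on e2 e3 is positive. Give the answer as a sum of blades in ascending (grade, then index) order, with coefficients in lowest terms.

Method: write R = a + b12*e1 e2 + b13*e1 e3 + b23*e2 e3 with a^2 + b12^2 + b13^2 + b23^2 = 1 (so R^-1 = ~R). Expanding the columns R e_j ~R gives tr M = 4a^2 - 1 and, from the antisymmetric part, M21 - M12 = -4a*b12, M13 - M31 = 4a*b13, M32 - M23 = -4a*b23.
Here tr M = -69/169, so a^2 = (1 + tr M)/4 = 25/169 and a = ±5/13. Taking a = 5/13: M21 - M12 = 0, M13 - M31 = 0, M32 - M23 = -240/169, giving b12 = 0, b13 = 0, b23 = 12/13, i.e. R = 5/13 + 12/13*e2 e3.
Its e2 e3 coefficient is already positive.
Answer: 5/13 + 12/13*e2 e3. Key observation: the double cover Spin(3) -> SO(3) sends R and -R to the same matrix (trace -69/169 here), so the stated sign of the e2 e3 coefficient is what selects one sheet.


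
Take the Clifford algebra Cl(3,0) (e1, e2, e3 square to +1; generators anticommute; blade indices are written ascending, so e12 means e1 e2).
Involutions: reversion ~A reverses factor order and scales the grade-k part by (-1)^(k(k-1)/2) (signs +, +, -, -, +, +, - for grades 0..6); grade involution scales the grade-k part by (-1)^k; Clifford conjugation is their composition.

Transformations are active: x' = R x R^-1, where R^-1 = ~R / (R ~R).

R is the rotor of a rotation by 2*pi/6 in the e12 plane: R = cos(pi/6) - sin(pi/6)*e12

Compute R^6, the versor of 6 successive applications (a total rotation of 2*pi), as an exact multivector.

Half-angle bookkeeping: 6 applications in e12 add up to rotor phase 6*pi/6 = pi, so R^6 = cos(pi) - sin(pi)*e12.
cos(pi) = -1 and sin(pi) = 0, so R^6 = -1. The total rotation 2*pi is 1 full turn, so every vector returns to itself, yet the rotor is -1, on the OTHER sheet of the double cover (an odd number of 2*pi turns).
Answer: -1


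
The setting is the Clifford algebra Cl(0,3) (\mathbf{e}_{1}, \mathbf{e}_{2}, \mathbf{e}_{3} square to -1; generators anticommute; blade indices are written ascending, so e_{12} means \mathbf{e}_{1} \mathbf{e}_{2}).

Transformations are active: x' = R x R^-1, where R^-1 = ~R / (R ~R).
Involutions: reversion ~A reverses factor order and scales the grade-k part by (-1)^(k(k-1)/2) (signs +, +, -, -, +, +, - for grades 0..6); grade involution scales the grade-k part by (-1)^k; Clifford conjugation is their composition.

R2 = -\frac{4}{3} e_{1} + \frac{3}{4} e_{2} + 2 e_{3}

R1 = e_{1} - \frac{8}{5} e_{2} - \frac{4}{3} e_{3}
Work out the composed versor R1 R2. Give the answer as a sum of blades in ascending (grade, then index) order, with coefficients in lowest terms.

Distribute over the terms of R1 (each basis-blade product reordered to ascending indices, repeated generators contracted through their squares):
(e_{1}) R2 = \frac{4}{3} + \frac{3}{4} e_{12} + 2 e_{13}
(-\frac{8}{5} e_{2}) R2 = \frac{6}{5} - \frac{32}{15} e_{12} - \frac{16}{5} e_{23}
(-\frac{4}{3} e_{3}) R2 = \frac{8}{3} - \frac{16}{9} e_{13} + e_{23}
Summing the partial products and collecting blades:
Answer: \frac{26}{5} - \frac{83}{60} e_{12} + \frac{2}{9} e_{13} - \frac{11}{5} e_{23}


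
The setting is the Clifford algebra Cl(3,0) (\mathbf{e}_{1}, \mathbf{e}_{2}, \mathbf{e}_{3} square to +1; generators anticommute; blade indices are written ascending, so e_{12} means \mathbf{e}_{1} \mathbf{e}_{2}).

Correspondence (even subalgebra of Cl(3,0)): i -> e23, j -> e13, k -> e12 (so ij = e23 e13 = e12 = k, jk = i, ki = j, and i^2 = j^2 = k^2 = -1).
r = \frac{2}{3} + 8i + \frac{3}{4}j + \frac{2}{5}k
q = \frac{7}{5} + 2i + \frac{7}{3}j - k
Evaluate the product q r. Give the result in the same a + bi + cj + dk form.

In blades: q = \frac{7}{5} - e_{12} + \frac{7}{3} e_{13} + 2 e_{23}, r = \frac{2}{3} + \frac{2}{5} e_{12} + \frac{3}{4} e_{13} + 8 e_{23}.
Distribute q over r term by term (generator squares from the signature, products reordered to ascending indices): (\frac{7}{5})*r = \frac{14}{15} + \frac{14}{25} e_{12} + \frac{21}{20} e_{13} + \frac{56}{5} e_{23}; (-e_{12})*r = \frac{2}{5} - \frac{2}{3} e_{12} - 8 e_{13} + \frac{3}{4} e_{23}; (\frac{7}{3} e_{13})*r = -\frac{7}{4} - \frac{56}{3} e_{12} + \frac{14}{9} e_{13} + \frac{14}{15} e_{23}; (2 e_{23})*r = -16 + \frac{3}{2} e_{12} - \frac{4}{5} e_{13} + \frac{4}{3} e_{23}.
Sum: -\frac{197}{12} - \frac{2591}{150} e_{12} - \frac{223}{36} e_{13} + \frac{853}{60} e_{23}; translating back through the correspondence:
Answer: -\frac{197}{12} + \frac{853}{60}i - \frac{223}{36}j - \frac{2591}{150}k


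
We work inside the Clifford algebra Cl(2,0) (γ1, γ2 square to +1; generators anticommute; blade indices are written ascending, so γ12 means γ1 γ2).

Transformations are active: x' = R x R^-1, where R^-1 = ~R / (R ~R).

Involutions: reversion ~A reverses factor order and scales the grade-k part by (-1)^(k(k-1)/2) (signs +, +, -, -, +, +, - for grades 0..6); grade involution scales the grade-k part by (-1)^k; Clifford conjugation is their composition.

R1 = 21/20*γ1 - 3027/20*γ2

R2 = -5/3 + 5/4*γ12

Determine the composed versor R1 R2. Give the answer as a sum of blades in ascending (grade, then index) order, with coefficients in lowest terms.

Distribute over the terms of R1 (each basis-blade product reordered to ascending indices, repeated generators contracted through their squares):
(21/20*γ1) R2 = -7/4*γ1 + 21/16*γ2
(-3027/20*γ2) R2 = 3027/16*γ1 + 1009/4*γ2
Summing the partial products and collecting blades:
Answer: 2999/16*γ1 + 4057/16*γ2


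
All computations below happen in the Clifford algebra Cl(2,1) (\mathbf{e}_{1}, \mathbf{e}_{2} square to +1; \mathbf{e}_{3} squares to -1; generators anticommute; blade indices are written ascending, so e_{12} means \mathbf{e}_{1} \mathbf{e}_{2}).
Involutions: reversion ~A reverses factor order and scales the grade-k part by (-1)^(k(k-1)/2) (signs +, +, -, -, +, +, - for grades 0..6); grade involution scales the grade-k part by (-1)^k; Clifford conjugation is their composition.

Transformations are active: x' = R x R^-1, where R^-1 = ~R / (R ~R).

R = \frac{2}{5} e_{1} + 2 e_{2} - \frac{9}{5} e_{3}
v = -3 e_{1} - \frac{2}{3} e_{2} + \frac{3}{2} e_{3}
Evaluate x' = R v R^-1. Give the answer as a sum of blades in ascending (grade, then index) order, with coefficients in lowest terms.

~R = \frac{2}{5} e_{1} + 2 e_{2} - \frac{9}{5} e_{3}, and R ~R = \frac{23}{25}, so R^-1 = ~R / (\frac{23}{25}).
R v = \frac{1}{6} + \frac{86}{15} e_{12} - \frac{24}{5} e_{13} + \frac{9}{5} e_{23}
Answer: \frac{217}{69} e_{1} + \frac{32}{23} e_{2} - \frac{99}{46} e_{3}
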